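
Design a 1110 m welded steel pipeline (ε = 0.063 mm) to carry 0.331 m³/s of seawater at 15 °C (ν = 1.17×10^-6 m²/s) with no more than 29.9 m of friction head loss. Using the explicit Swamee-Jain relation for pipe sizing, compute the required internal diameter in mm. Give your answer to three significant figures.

D ≈ 349 mm

Swamee-Jain (Type III): D = 0.66·[ε^1.25·(LQ²/(gh_f))^4.75 + ν·Q^9.4·(L/(gh_f))^5.2]^0.04
LQ²/(gh_f) = 0.4146; L/(gh_f) = 3.784
Term 1 = ε^1.25·(…)^4.75 = 8.57×10^-8; Term 2 = ν·Q^9.4·(…)^5.2 = 3.63×10^-8
D = 0.66·(8.57×10^-8 + 3.63×10^-8)^0.04 = 0.3491 m = 349 mm
Check: V = 3.46 m/s, Re = 1.03×10^6, f = 0.01452, h_f = 28.1 m ≈ 29.9 m ✓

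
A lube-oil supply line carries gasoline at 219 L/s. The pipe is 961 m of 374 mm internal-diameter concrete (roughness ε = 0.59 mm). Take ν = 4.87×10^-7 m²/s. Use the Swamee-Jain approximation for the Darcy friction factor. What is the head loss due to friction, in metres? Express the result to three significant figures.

h_f ≈ 11.6 m

V = 4Q/(πD²) = 4·0.219/(π·0.374²) = 1.993 m/s
Re = VD/ν = 1.993·0.374/4.87×10^-7 = 1.53×10^6 → turbulent
ε/D = 0.59/374 = 0.00158
Swamee-Jain: f = 0.02222
h_f = f(L/D)V²/(2g) = 0.02222·(961/0.374)·1.993²/(2·9.81) = 11.56 m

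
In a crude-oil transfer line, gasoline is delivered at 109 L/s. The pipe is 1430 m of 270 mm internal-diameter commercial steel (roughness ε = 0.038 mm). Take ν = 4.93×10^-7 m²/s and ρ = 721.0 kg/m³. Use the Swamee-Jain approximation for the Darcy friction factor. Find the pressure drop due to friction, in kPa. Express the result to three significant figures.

V = 4Q/(πD²) = 4·0.109/(π·0.270²) = 1.904 m/s
Re = VD/ν = 1.904·0.270/4.93×10^-7 = 1.04×10^6 → turbulent
ε/D = 0.038/270 = 1.41×10^-4
Swamee-Jain: f = 0.01403
h_f = f(L/D)V²/(2g) = 0.01403·(1430/0.270)·1.904²/(2·9.81) = 13.72 m
Δp = ρg·h_f = 721.0·9.81·13.72 = 97.07 kPa

Δp ≈ 97.1 kPa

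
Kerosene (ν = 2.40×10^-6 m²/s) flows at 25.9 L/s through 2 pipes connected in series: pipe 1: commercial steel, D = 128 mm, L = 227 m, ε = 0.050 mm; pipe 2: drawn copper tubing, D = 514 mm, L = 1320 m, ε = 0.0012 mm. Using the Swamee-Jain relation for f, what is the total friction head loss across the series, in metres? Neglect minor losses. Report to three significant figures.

Pipe 1: V = 2.013 m/s, Re = 1.07×10^5, ε/D = 3.91×10^-4, f = 0.01973, h_1 = f(L/D)V²/2g = 7.226 m
Pipe 2: V = 0.1248 m/s, Re = 2.67×10^4, ε/D = 2.33×10^-6, f = 0.02404, h_2 = f(L/D)V²/2g = 0.04902 m
Series → Q common, losses add: H = Σh = 7.275 m

H ≈ 7.28 m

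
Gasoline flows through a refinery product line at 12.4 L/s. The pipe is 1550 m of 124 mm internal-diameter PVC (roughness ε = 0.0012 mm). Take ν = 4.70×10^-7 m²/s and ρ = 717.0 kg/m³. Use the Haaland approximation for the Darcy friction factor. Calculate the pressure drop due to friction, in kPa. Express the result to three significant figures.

Δp ≈ 69.4 kPa

V = 4Q/(πD²) = 4·0.0124/(π·0.124²) = 1.027 m/s
Re = VD/ν = 1.027·0.124/4.70×10^-7 = 2.71×10^5 → turbulent
ε/D = 0.0012/124 = 9.68×10^-6
Haaland: f = 0.01469
h_f = f(L/D)V²/(2g) = 0.01469·(1550/0.124)·1.027²/(2·9.81) = 9.870 m
Δp = ρg·h_f = 717.0·9.81·9.870 = 69.42 kPa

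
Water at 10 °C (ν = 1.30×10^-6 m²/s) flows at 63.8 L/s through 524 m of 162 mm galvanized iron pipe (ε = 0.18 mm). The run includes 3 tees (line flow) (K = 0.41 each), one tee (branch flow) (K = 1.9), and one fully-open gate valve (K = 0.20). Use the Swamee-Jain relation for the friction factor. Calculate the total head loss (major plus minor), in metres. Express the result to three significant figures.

H_L ≈ 34.8 m

V = 4Q/(πD²) = 3.095 m/s; V²/2g = 0.4883 m
Re = 3.86×10^5, ε/D = 0.00111 → f = 0.02099 (Swamee-Jain)
Major: h_f = f(L/D)·V²/2g = 0.02099·3235·0.4883 = 33.16 m
Minor: ΣK = 3.33; h_m = ΣK·V²/2g = 1.626 m
Total H_L = 33.16 + 1.626 = 34.79 m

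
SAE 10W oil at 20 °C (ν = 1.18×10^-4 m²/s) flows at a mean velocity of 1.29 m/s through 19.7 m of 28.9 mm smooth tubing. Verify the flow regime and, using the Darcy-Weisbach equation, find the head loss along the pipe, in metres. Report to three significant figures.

Re = VD/ν = 1.29·0.02890/1.18×10^-4 = 316 → laminar (Re < 2300)
f = 64/Re = 0.2026
h_f = f(L/D)V²/(2g) = 0.2026·(19.7/0.02890)·1.29²/(2·9.81) = 11.71 m

h_f ≈ 11.7 m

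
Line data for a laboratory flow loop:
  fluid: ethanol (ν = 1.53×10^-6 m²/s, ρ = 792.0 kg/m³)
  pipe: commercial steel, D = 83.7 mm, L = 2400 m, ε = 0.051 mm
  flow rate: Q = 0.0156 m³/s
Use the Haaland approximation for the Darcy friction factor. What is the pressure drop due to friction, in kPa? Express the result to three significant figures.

Δp ≈ 1790 kPa

V = 4Q/(πD²) = 4·0.0156/(π·0.0837²) = 2.835 m/s
Re = VD/ν = 2.835·0.0837/1.53×10^-6 = 1.55×10^5 → turbulent
ε/D = 0.051/83.7 = 6.09×10^-4
Haaland: f = 0.01960
h_f = f(L/D)V²/(2g) = 0.01960·(2400/0.0837)·2.835²/(2·9.81) = 230.3 m
Δp = ρg·h_f = 792.0·9.81·230.3 = 1789 kPa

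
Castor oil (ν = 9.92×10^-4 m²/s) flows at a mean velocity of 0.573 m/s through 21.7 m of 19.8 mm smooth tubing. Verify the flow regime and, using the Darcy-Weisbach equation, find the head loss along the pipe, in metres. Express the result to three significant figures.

Re = VD/ν = 0.573·0.01980/9.92×10^-4 = 11.4 → laminar (Re < 2300)
f = 64/Re = 5.596
h_f = f(L/D)V²/(2g) = 5.596·(21.7/0.01980)·0.573²/(2·9.81) = 102.6 m

h_f ≈ 103 m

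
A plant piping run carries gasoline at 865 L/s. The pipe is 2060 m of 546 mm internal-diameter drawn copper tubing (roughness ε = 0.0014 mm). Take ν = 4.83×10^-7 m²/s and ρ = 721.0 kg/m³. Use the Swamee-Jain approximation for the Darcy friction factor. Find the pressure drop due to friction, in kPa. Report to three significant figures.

Δp ≈ 175 kPa

V = 4Q/(πD²) = 4·0.865/(π·0.546²) = 3.694 m/s
Re = VD/ν = 3.694·0.546/4.83×10^-7 = 4.18×10^6 → turbulent
ε/D = 0.0014/546 = 2.56×10^-6
Swamee-Jain: f = 0.009409
h_f = f(L/D)V²/(2g) = 0.009409·(2060/0.546)·3.694²/(2·9.81) = 24.70 m
Δp = ρg·h_f = 721.0·9.81·24.70 = 174.7 kPa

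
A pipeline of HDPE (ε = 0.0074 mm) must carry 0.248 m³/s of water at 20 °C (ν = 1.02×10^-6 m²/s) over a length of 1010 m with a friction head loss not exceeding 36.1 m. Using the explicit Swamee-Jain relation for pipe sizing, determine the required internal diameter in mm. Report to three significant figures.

Swamee-Jain (Type III): D = 0.66·[ε^1.25·(LQ²/(gh_f))^4.75 + ν·Q^9.4·(L/(gh_f))^5.2]^0.04
LQ²/(gh_f) = 0.1754; L/(gh_f) = 2.852
Term 1 = ε^1.25·(…)^4.75 = 9.90×10^-11; Term 2 = ν·Q^9.4·(…)^5.2 = 4.82×10^-10
D = 0.66·(9.90×10^-11 + 4.82×10^-10)^0.04 = 0.2819 m = 282 mm
Check: V = 3.97 m/s, Re = 1.10×10^6, f = 0.01207, h_f = 34.8 m ≈ 36.1 m ✓

D ≈ 282 mm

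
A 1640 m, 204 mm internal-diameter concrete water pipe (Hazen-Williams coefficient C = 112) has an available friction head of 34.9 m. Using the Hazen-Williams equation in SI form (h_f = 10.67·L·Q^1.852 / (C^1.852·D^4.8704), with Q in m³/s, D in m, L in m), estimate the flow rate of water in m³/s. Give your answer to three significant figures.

Q ≈ 0.0597 m³/s

Rearranging: Q = [h_f·C^1.852·D^4.8704 / (10.67·L)]^(1/1.852)
Q = [34.9·112^1.852·0.204^4.8704 / (10.67·1640)]^0.540 = 0.05966 m³/s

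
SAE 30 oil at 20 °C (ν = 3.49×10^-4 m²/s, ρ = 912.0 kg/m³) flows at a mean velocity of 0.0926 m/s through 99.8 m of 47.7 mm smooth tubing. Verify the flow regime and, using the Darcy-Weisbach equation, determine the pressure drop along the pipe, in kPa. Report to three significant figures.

Re = VD/ν = 0.0926·0.04770/3.49×10^-4 = 12.7 → laminar (Re < 2300)
f = 64/Re = 5.057
h_f = f(L/D)V²/(2g) = 5.057·(99.8/0.04770)·0.0926²/(2·9.81) = 4.624 m
Δp = ρg·h_f = 912.0·9.81·4.624 = 41.37 kPa

Δp ≈ 41.4 kPa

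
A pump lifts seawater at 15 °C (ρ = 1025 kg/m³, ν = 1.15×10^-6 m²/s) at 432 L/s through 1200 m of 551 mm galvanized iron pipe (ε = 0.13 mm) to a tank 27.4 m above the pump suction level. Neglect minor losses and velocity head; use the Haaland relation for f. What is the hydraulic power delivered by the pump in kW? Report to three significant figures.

V = 4Q/(πD²) = 1.812 m/s; Re = 8.68×10^5; ε/D = 2.36×10^-4; f = 0.01509
h_f = f(L/D)V²/2g = 5.497 m
Total head H = z + h_f = 27.4 + 5.497 = 32.90 m
P_hyd = ρgQH = 1025·9.81·0.432·32.90 = 142.9 kW

P_hyd ≈ 143 kW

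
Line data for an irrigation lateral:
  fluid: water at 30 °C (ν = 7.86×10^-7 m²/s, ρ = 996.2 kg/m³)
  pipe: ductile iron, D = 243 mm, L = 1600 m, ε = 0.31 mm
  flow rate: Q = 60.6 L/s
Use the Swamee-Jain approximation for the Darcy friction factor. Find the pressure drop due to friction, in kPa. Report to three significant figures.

Δp ≈ 121 kPa

V = 4Q/(πD²) = 4·0.0606/(π·0.243²) = 1.307 m/s
Re = VD/ν = 1.307·0.243/7.86×10^-7 = 4.04×10^5 → turbulent
ε/D = 0.31/243 = 0.00128
Swamee-Jain: f = 0.02160
h_f = f(L/D)V²/(2g) = 0.02160·(1600/0.243)·1.307²/(2·9.81) = 12.38 m
Δp = ρg·h_f = 996.2·9.81·12.38 = 121.0 kPa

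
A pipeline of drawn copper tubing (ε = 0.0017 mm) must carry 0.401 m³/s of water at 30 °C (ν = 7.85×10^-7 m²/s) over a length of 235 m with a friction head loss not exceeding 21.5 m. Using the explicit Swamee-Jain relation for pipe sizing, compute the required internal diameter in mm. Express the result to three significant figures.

D ≈ 274 mm

Swamee-Jain (Type III): D = 0.66·[ε^1.25·(LQ²/(gh_f))^4.75 + ν·Q^9.4·(L/(gh_f))^5.2]^0.04
LQ²/(gh_f) = 0.1792; L/(gh_f) = 1.114
Term 1 = ε^1.25·(…)^4.75 = 1.74×10^-11; Term 2 = ν·Q^9.4·(…)^5.2 = 2.56×10^-10
D = 0.66·(1.74×10^-11 + 2.56×10^-10)^0.04 = 0.2735 m = 274 mm
Check: V = 6.82 m/s, Re = 2.38×10^6, f = 0.01035, h_f = 21.1 m ≈ 21.5 m ✓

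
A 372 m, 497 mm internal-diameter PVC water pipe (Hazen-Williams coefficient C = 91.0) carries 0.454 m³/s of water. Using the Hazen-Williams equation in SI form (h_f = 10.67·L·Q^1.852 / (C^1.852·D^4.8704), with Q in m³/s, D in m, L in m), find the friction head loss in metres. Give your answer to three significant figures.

h_f ≈ 6.52 m

h_f = 10.67·372·0.454^1.852 / (91.0^1.852·0.497^4.8704) = 6.521 m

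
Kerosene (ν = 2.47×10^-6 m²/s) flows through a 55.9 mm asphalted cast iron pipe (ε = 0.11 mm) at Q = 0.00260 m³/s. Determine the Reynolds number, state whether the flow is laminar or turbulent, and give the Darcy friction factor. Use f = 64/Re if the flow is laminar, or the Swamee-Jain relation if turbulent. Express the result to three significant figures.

Re ≈ 2.40×10^4; turbulent; f ≈ 0.0292

V = 4Q/(πD²) = 1.059 m/s
Re = VD/ν = 1.059·0.0559/2.47×10^-6 = 2.40×10^4
Re > 4000 → turbulent; ε/D = 0.00197
Swamee-Jain: f = 0.02922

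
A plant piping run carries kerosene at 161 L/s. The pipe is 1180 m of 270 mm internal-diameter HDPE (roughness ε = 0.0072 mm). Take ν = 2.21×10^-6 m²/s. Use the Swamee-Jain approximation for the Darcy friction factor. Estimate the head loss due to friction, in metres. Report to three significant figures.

V = 4Q/(πD²) = 4·0.161/(π·0.270²) = 2.812 m/s
Re = VD/ν = 2.812·0.270/2.21×10^-6 = 3.44×10^5 → turbulent
ε/D = 0.0072/270 = 2.67×10^-5
Swamee-Jain: f = 0.01435
h_f = f(L/D)V²/(2g) = 0.01435·(1180/0.270)·2.812²/(2·9.81) = 25.27 m

h_f ≈ 25.3 m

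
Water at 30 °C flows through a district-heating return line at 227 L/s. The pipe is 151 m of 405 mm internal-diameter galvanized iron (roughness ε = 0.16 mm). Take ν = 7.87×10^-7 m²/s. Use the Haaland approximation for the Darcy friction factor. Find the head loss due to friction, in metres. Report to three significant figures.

h_f ≈ 0.971 m

V = 4Q/(πD²) = 4·0.227/(π·0.405²) = 1.762 m/s
Re = VD/ν = 1.762·0.405/7.87×10^-7 = 9.07×10^5 → turbulent
ε/D = 0.16/405 = 3.95×10^-4
Haaland: f = 0.01645
h_f = f(L/D)V²/(2g) = 0.01645·(151/0.405)·1.762²/(2·9.81) = 0.9708 m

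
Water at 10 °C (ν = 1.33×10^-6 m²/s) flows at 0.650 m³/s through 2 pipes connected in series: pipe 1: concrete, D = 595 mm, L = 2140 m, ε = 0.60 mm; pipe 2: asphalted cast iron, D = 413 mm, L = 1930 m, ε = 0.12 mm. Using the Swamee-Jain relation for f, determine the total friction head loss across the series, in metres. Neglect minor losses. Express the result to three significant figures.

Pipe 1: V = 2.338 m/s, Re = 1.05×10^6, ε/D = 0.00101, f = 0.02005, h_1 = f(L/D)V²/2g = 20.09 m
Pipe 2: V = 4.852 m/s, Re = 1.51×10^6, ε/D = 2.91×10^-4, f = 0.01543, h_2 = f(L/D)V²/2g = 86.51 m
Series → Q common, losses add: H = Σh = 106.6 m

H ≈ 107 m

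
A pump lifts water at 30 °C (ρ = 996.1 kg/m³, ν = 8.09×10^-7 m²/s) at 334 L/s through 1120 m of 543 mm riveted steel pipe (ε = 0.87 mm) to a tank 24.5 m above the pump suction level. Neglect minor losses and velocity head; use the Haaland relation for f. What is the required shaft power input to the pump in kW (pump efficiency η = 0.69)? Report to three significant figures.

V = 4Q/(πD²) = 1.442 m/s; Re = 9.68×10^5; ε/D = 0.00160; f = 0.02234
h_f = f(L/D)V²/2g = 4.885 m
Total head H = z + h_f = 24.5 + 4.885 = 29.39 m
P_hyd = ρgQH = 996.1·9.81·0.334·29.39 = 95.91 kW
P_shaft = P_hyd/η = 95.91/0.69 = 139.0 kW

P_shaft ≈ 139 kW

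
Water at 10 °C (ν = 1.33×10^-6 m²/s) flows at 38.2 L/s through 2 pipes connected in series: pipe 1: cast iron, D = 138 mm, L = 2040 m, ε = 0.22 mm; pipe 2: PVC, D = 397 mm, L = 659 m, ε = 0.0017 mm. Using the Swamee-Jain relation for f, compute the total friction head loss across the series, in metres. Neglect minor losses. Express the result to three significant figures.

Pipe 1: V = 2.554 m/s, Re = 2.65×10^5, ε/D = 0.00159, f = 0.02302, h_1 = f(L/D)V²/2g = 113.1 m
Pipe 2: V = 0.3086 m/s, Re = 9.21×10^4, ε/D = 4.28×10^-6, f = 0.01820, h_2 = f(L/D)V²/2g = 0.1466 m
Series → Q common, losses add: H = Σh = 113.3 m

H ≈ 113 m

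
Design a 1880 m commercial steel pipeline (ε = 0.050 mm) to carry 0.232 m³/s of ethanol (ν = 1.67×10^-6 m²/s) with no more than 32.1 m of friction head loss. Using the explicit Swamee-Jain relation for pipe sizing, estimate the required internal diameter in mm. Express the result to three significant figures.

Swamee-Jain (Type III): D = 0.66·[ε^1.25·(LQ²/(gh_f))^4.75 + ν·Q^9.4·(L/(gh_f))^5.2]^0.04
LQ²/(gh_f) = 0.3213; L/(gh_f) = 5.970
Term 1 = ε^1.25·(…)^4.75 = 1.91×10^-8; Term 2 = ν·Q^9.4·(…)^5.2 = 1.97×10^-8
D = 0.66·(1.91×10^-8 + 1.97×10^-8)^0.04 = 0.3335 m = 333 mm
Check: V = 2.66 m/s, Re = 5.30×10^5, f = 0.01493, h_f = 30.3 m ≈ 32.1 m ✓

D ≈ 333 mm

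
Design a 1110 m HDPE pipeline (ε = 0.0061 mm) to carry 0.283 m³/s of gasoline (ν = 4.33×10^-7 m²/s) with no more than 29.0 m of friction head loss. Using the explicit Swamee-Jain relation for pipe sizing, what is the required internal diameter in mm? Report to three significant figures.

D ≈ 307 mm

Swamee-Jain (Type III): D = 0.66·[ε^1.25·(LQ²/(gh_f))^4.75 + ν·Q^9.4·(L/(gh_f))^5.2]^0.04
LQ²/(gh_f) = 0.3125; L/(gh_f) = 3.902
Term 1 = ε^1.25·(…)^4.75 = 1.21×10^-9; Term 2 = ν·Q^9.4·(…)^5.2 = 3.61×10^-9
D = 0.66·(1.21×10^-9 + 3.61×10^-9)^0.04 = 0.3068 m = 307 mm
Check: V = 3.83 m/s, Re = 2.71×10^6, f = 0.01070, h_f = 28.9 m ≈ 29.0 m ✓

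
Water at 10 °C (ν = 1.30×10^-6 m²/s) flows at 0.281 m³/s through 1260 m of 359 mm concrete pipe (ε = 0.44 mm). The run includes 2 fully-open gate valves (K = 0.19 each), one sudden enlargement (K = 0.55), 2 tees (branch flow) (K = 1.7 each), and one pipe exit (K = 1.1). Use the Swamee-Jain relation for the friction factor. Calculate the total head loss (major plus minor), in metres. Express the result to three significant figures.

H_L ≈ 31.2 m

V = 4Q/(πD²) = 2.776 m/s; V²/2g = 0.3928 m
Re = 7.67×10^5, ε/D = 0.00123 → f = 0.02109 (Swamee-Jain)
Major: h_f = f(L/D)·V²/2g = 0.02109·3510·0.3928 = 29.07 m
Minor: ΣK = 5.43; h_m = ΣK·V²/2g = 2.133 m
Total H_L = 29.07 + 2.133 = 31.20 m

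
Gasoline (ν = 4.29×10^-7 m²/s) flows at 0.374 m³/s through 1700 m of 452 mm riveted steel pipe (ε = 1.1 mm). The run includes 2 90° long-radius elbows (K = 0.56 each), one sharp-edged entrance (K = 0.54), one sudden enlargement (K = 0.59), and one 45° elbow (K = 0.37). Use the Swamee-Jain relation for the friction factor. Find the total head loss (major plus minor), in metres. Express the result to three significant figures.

H_L ≈ 26.5 m

V = 4Q/(πD²) = 2.331 m/s; V²/2g = 0.2769 m
Re = 2.46×10^6, ε/D = 0.00243 → f = 0.02480 (Swamee-Jain)
Major: h_f = f(L/D)·V²/2g = 0.02480·3761·0.2769 = 25.82 m
Minor: ΣK = 2.62; h_m = ΣK·V²/2g = 0.7255 m
Total H_L = 25.82 + 0.7255 = 26.55 m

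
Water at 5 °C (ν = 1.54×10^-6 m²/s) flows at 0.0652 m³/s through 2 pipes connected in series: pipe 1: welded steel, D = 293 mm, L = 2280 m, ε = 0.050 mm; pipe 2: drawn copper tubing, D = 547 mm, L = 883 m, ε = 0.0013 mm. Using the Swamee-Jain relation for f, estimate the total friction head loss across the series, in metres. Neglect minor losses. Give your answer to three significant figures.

Pipe 1: V = 0.9670 m/s, Re = 1.84×10^5, ε/D = 1.71×10^-4, f = 0.01712, h_1 = f(L/D)V²/2g = 6.350 m
Pipe 2: V = 0.2774 m/s, Re = 9.85×10^4, ε/D = 2.38×10^-6, f = 0.01793, h_2 = f(L/D)V²/2g = 0.1136 m
Series → Q common, losses add: H = Σh = 6.464 m

H ≈ 6.46 m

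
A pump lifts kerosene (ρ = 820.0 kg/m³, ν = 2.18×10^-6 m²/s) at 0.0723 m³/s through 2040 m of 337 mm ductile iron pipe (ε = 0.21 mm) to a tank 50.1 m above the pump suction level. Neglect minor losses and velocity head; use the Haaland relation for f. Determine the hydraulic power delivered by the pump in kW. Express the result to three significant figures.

P_hyd ≈ 31.5 kW

V = 4Q/(πD²) = 0.8106 m/s; Re = 1.25×10^5; ε/D = 6.23×10^-4; f = 0.02007
h_f = f(L/D)V²/2g = 4.069 m
Total head H = z + h_f = 50.1 + 4.069 = 54.17 m
P_hyd = ρgQH = 820.0·9.81·0.0723·54.17 = 31.50 kW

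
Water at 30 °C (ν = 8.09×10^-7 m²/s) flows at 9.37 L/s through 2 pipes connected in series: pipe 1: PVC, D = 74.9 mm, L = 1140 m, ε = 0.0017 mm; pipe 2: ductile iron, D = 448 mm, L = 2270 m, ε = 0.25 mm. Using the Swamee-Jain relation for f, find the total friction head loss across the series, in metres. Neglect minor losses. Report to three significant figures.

H ≈ 55.4 m

Pipe 1: V = 2.127 m/s, Re = 1.97×10^5, ε/D = 2.27×10^-5, f = 0.01578, h_1 = f(L/D)V²/2g = 55.38 m
Pipe 2: V = 0.05944 m/s, Re = 3.29×10^4, ε/D = 5.58×10^-4, f = 0.02455, h_2 = f(L/D)V²/2g = 0.02240 m
Series → Q common, losses add: H = Σh = 55.40 m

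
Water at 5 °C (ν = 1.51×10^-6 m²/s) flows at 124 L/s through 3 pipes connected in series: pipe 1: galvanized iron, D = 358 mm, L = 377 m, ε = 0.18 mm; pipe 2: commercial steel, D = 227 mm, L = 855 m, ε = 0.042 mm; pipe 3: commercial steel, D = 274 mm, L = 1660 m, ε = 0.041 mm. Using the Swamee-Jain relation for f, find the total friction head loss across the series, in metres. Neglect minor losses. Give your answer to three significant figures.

Pipe 1: V = 1.232 m/s, Re = 2.92×10^5, ε/D = 5.03×10^-4, f = 0.01838, h_1 = f(L/D)V²/2g = 1.497 m
Pipe 2: V = 3.064 m/s, Re = 4.61×10^5, ε/D = 1.85×10^-4, f = 0.01548, h_2 = f(L/D)V²/2g = 27.91 m
Pipe 3: V = 2.103 m/s, Re = 3.82×10^5, ε/D = 1.50×10^-4, f = 0.01545, h_3 = f(L/D)V²/2g = 21.09 m
Series → Q common, losses add: H = Σh = 50.50 m

H ≈ 50.5 m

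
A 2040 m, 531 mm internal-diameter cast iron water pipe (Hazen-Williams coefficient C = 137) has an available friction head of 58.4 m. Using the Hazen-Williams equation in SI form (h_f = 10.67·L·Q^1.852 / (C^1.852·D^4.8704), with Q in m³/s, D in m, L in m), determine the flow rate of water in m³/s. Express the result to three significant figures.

Q ≈ 1.06 m³/s

Rearranging: Q = [h_f·C^1.852·D^4.8704 / (10.67·L)]^(1/1.852)
Q = [58.4·137^1.852·0.531^4.8704 / (10.67·2040)]^0.540 = 1.060 m³/s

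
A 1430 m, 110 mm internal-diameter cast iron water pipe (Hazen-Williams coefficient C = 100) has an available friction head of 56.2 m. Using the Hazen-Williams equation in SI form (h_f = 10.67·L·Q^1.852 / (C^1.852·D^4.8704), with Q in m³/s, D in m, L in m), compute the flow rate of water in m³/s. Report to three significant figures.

Q ≈ 0.0146 m³/s

Rearranging: Q = [h_f·C^1.852·D^4.8704 / (10.67·L)]^(1/1.852)
Q = [56.2·100^1.852·0.110^4.8704 / (10.67·1430)]^0.540 = 0.01462 m³/s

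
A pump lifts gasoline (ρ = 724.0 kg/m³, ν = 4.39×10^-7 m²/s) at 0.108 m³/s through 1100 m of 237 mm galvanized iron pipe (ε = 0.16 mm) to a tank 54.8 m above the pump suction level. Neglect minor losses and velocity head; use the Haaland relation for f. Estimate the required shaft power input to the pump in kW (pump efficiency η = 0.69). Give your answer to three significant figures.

V = 4Q/(πD²) = 2.448 m/s; Re = 1.32×10^6; ε/D = 6.75×10^-4; f = 0.01819
h_f = f(L/D)V²/2g = 25.79 m
Total head H = z + h_f = 54.8 + 25.79 = 80.59 m
P_hyd = ρgQH = 724.0·9.81·0.108·80.59 = 61.82 kW
P_shaft = P_hyd/η = 61.82/0.69 = 89.59 kW

P_shaft ≈ 89.6 kW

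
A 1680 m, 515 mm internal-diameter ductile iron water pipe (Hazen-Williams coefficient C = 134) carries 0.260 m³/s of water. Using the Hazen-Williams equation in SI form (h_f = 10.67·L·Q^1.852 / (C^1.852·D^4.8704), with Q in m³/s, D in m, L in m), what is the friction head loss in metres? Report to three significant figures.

h_f = 10.67·1680·0.260^1.852 / (134^1.852·0.515^4.8704) = 4.307 m

h_f ≈ 4.31 m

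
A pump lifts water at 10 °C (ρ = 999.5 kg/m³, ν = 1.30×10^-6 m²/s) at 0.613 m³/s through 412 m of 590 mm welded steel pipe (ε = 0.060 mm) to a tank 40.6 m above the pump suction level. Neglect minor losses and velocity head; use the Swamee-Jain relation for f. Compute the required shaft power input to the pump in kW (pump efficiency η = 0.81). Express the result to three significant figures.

P_shaft ≈ 319 kW

V = 4Q/(πD²) = 2.242 m/s; Re = 1.02×10^6; ε/D = 1.02×10^-4; f = 0.01351
h_f = f(L/D)V²/2g = 2.418 m
Total head H = z + h_f = 40.6 + 2.418 = 43.02 m
P_hyd = ρgQH = 999.5·9.81·0.613·43.02 = 258.6 kW
P_shaft = P_hyd/η = 258.6/0.81 = 319.2 kW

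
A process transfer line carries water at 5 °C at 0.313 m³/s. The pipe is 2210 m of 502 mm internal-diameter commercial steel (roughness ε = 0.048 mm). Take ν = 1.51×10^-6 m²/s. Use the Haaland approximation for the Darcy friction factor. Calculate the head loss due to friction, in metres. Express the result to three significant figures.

V = 4Q/(πD²) = 4·0.313/(π·0.502²) = 1.581 m/s
Re = VD/ν = 1.581·0.502/1.51×10^-6 = 5.26×10^5 → turbulent
ε/D = 0.048/502 = 9.56×10^-5
Haaland: f = 0.01413
h_f = f(L/D)V²/(2g) = 0.01413·(2210/0.502)·1.581²/(2·9.81) = 7.930 m

h_f ≈ 7.93 m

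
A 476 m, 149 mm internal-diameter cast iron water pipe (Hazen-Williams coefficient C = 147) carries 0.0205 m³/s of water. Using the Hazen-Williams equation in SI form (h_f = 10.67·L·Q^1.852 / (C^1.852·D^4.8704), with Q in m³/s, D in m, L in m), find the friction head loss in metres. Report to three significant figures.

h_f ≈ 3.91 m

h_f = 10.67·476·0.0205^1.852 / (147^1.852·0.149^4.8704) = 3.910 m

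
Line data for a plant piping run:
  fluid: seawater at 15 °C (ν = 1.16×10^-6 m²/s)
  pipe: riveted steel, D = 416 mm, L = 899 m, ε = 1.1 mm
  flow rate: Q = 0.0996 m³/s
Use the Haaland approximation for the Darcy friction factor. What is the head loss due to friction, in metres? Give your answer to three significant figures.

h_f ≈ 1.53 m

V = 4Q/(πD²) = 4·0.0996/(π·0.416²) = 0.7328 m/s
Re = VD/ν = 0.7328·0.416/1.16×10^-6 = 2.63×10^5 → turbulent
ε/D = 1.1/416 = 0.00264
Haaland: f = 0.02581
h_f = f(L/D)V²/(2g) = 0.02581·(899/0.416)·0.7328²/(2·9.81) = 1.527 m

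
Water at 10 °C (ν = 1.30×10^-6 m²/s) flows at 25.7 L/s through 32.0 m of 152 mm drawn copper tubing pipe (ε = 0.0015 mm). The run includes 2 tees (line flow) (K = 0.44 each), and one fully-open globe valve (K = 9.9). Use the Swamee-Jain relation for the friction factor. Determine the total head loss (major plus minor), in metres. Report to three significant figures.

H_L ≈ 1.45 m

V = 4Q/(πD²) = 1.416 m/s; V²/2g = 0.1022 m
Re = 1.66×10^5, ε/D = 9.87×10^-6 → f = 0.01620 (Swamee-Jain)
Major: h_f = f(L/D)·V²/2g = 0.01620·210.5·0.1022 = 0.3487 m
Minor: ΣK = 10.8; h_m = ΣK·V²/2g = 1.102 m
Total H_L = 0.3487 + 1.102 = 1.451 m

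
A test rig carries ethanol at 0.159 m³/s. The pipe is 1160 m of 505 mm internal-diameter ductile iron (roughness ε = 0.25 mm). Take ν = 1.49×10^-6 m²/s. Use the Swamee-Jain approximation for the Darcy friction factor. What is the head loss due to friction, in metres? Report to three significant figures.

V = 4Q/(πD²) = 4·0.159/(π·0.505²) = 0.7938 m/s
Re = VD/ν = 0.7938·0.505/1.49×10^-6 = 2.69×10^5 → turbulent
ε/D = 0.25/505 = 4.95×10^-4
Swamee-Jain: f = 0.01845
h_f = f(L/D)V²/(2g) = 0.01845·(1160/0.505)·0.7938²/(2·9.81) = 1.361 m

h_f ≈ 1.36 m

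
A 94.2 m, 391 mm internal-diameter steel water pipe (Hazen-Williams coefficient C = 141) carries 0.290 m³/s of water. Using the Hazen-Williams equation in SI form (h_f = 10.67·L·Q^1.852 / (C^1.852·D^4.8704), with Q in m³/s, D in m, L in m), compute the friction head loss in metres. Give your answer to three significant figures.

h_f = 10.67·94.2·0.290^1.852 / (141^1.852·0.391^4.8704) = 1.029 m

h_f ≈ 1.03 m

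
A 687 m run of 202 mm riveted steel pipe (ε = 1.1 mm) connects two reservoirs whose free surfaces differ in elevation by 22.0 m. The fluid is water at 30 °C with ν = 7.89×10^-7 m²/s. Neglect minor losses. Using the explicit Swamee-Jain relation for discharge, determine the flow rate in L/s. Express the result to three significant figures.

Q ≈ 64.5 L/s

Swamee-Jain (Type II): Q = -0.965·√(gD⁵h_f/L)·ln[ε/(3.7D) + √(3.17ν²L/(gD³h_f))]
√(gD⁵h_f/L) = √(9.81·0.202⁵·22.0/687) = 0.01028
ε/(3.7D) = 0.00147; √(3.17ν²L/(gD³h_f)) = 2.76×10^-5
Q = -0.965·0.01028·ln(0.001499) = 0.06450 m³/s
Check: V = 2.01 m/s, Re = 5.15×10^5, f = 0.03144, h_f = 22.1 m ≈ 22.0 m ✓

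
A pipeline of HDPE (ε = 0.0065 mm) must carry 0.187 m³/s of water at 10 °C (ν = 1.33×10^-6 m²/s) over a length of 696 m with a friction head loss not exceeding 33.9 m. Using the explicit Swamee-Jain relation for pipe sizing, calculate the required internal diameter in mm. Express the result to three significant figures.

Swamee-Jain (Type III): D = 0.66·[ε^1.25·(LQ²/(gh_f))^4.75 + ν·Q^9.4·(L/(gh_f))^5.2]^0.04
LQ²/(gh_f) = 0.07319; L/(gh_f) = 2.093
Term 1 = ε^1.25·(…)^4.75 = 1.32×10^-12; Term 2 = ν·Q^9.4·(…)^5.2 = 8.85×10^-12
D = 0.66·(1.32×10^-12 + 8.85×10^-12)^0.04 = 0.2398 m = 240 mm
Check: V = 4.14 m/s, Re = 7.47×10^5, f = 0.01273, h_f = 32.3 m ≈ 33.9 m ✓

D ≈ 240 mm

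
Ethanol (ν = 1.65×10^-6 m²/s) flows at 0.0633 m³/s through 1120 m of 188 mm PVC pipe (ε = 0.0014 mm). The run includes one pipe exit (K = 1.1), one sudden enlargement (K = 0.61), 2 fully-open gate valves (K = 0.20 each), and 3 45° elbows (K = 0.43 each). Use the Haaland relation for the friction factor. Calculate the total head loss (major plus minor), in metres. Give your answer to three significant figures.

V = 4Q/(πD²) = 2.280 m/s; V²/2g = 0.2650 m
Re = 2.60×10^5, ε/D = 7.45×10^-6 → f = 0.01479 (Haaland)
Major: h_f = f(L/D)·V²/2g = 0.01479·5957·0.2650 = 23.35 m
Minor: ΣK = 3.40; h_m = ΣK·V²/2g = 0.9011 m
Total H_L = 23.35 + 0.9011 = 24.25 m

H_L ≈ 24.3 m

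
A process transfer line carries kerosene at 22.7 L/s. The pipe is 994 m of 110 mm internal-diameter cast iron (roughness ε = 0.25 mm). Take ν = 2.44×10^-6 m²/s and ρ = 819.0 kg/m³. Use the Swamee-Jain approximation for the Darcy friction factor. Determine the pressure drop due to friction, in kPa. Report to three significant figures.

Δp ≈ 547 kPa

V = 4Q/(πD²) = 4·0.0227/(π·0.110²) = 2.389 m/s
Re = VD/ν = 2.389·0.110/2.44×10^-6 = 1.08×10^5 → turbulent
ε/D = 0.25/110 = 0.00227
Swamee-Jain: f = 0.02592
h_f = f(L/D)V²/(2g) = 0.02592·(994/0.110)·2.389²/(2·9.81) = 68.11 m
Δp = ρg·h_f = 819.0·9.81·68.11 = 547.2 kPa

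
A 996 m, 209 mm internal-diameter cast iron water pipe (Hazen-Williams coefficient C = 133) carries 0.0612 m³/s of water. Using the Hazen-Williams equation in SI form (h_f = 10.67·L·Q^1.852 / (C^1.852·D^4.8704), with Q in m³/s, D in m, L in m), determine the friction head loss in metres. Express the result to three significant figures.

h_f ≈ 14.4 m

h_f = 10.67·996·0.0612^1.852 / (133^1.852·0.209^4.8704) = 14.36 m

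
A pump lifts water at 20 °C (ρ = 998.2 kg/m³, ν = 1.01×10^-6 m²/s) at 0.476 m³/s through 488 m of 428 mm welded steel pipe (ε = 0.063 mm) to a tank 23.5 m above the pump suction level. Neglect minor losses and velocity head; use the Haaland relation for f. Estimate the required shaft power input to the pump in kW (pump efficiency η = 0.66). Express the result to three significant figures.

V = 4Q/(πD²) = 3.308 m/s; Re = 1.40×10^6; ε/D = 1.47×10^-4; f = 0.01371
h_f = f(L/D)V²/2g = 8.719 m
Total head H = z + h_f = 23.5 + 8.719 = 32.22 m
P_hyd = ρgQH = 998.2·9.81·0.476·32.22 = 150.2 kW
P_shaft = P_hyd/η = 150.2/0.66 = 227.5 kW

P_shaft ≈ 228 kW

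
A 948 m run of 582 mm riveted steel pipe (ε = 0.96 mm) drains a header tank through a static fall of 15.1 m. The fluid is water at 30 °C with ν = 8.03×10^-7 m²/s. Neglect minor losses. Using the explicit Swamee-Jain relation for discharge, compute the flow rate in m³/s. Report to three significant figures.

Q ≈ 0.759 m³/s

Swamee-Jain (Type II): Q = -0.965·√(gD⁵h_f/L)·ln[ε/(3.7D) + √(3.17ν²L/(gD³h_f))]
√(gD⁵h_f/L) = √(9.81·0.582⁵·15.1/948) = 0.1021
ε/(3.7D) = 4.46×10^-4; √(3.17ν²L/(gD³h_f)) = 8.15×10^-6
Q = -0.965·0.1021·ln(4.540×10^-4) = 0.7588 m³/s
Check: V = 2.85 m/s, Re = 2.07×10^6, f = 0.02242, h_f = 15.1 m ≈ 15.1 m ✓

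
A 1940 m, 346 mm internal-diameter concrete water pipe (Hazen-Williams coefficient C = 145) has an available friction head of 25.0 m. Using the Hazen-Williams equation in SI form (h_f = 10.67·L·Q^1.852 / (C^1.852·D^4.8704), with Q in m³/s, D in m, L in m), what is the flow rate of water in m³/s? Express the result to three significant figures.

Q ≈ 0.236 m³/s

Rearranging: Q = [h_f·C^1.852·D^4.8704 / (10.67·L)]^(1/1.852)
Q = [25.0·145^1.852·0.346^4.8704 / (10.67·1940)]^0.540 = 0.2364 m³/s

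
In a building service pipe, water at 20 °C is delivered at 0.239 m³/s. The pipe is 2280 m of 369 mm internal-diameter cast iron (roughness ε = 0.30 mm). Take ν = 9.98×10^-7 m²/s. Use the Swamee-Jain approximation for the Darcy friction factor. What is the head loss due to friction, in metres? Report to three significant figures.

h_f ≈ 30.2 m

V = 4Q/(πD²) = 4·0.239/(π·0.369²) = 2.235 m/s
Re = VD/ν = 2.235·0.369/9.98×10^-7 = 8.26×10^5 → turbulent
ε/D = 0.30/369 = 8.13×10^-4
Swamee-Jain: f = 0.01921
h_f = f(L/D)V²/(2g) = 0.01921·(2280/0.369)·2.235²/(2·9.81) = 30.22 m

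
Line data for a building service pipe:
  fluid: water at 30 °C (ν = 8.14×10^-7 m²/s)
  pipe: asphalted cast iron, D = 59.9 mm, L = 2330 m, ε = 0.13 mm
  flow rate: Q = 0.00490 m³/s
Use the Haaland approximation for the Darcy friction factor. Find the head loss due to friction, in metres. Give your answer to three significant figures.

V = 4Q/(πD²) = 4·0.00490/(π·0.0599²) = 1.739 m/s
Re = VD/ν = 1.739·0.0599/8.14×10^-7 = 1.28×10^5 → turbulent
ε/D = 0.13/59.9 = 0.00217
Haaland: f = 0.02512
h_f = f(L/D)V²/(2g) = 0.02512·(2330/0.0599)·1.739²/(2·9.81) = 150.6 m

h_f ≈ 151 m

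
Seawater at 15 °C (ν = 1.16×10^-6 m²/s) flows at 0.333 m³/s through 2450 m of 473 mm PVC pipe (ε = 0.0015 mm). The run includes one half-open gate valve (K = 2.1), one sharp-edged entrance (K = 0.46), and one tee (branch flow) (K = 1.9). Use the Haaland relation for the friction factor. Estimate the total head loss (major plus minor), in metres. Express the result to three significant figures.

H_L ≈ 12.3 m

V = 4Q/(πD²) = 1.895 m/s; V²/2g = 0.1830 m
Re = 7.73×10^5, ε/D = 3.17×10^-6 → f = 0.01215 (Haaland)
Major: h_f = f(L/D)·V²/2g = 0.01215·5180·0.1830 = 11.52 m
Minor: ΣK = 4.46; h_m = ΣK·V²/2g = 0.8164 m
Total H_L = 11.52 + 0.8164 = 12.34 m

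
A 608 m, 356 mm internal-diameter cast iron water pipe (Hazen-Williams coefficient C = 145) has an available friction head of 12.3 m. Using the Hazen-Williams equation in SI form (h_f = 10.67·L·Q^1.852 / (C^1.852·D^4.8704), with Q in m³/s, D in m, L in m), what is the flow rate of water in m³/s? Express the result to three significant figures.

Q ≈ 0.325 m³/s

Rearranging: Q = [h_f·C^1.852·D^4.8704 / (10.67·L)]^(1/1.852)
Q = [12.3·145^1.852·0.356^4.8704 / (10.67·608)]^0.540 = 0.3250 m³/s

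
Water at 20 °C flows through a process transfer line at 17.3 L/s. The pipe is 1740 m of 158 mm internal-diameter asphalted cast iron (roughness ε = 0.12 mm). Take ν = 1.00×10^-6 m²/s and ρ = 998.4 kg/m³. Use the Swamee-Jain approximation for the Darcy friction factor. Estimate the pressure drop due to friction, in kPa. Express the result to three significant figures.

Δp ≈ 88.9 kPa

V = 4Q/(πD²) = 4·0.0173/(π·0.158²) = 0.8824 m/s
Re = VD/ν = 0.8824·0.158/1.00×10^-6 = 1.39×10^5 → turbulent
ε/D = 0.12/158 = 7.59×10^-4
Swamee-Jain: f = 0.02078
h_f = f(L/D)V²/(2g) = 0.02078·(1740/0.158)·0.8824²/(2·9.81) = 9.080 m
Δp = ρg·h_f = 998.4·9.81·9.080 = 88.93 kPa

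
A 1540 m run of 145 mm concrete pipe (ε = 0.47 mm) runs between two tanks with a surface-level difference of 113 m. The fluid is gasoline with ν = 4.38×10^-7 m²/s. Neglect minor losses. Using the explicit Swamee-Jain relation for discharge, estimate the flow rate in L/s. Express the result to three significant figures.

Swamee-Jain (Type II): Q = -0.965·√(gD⁵h_f/L)·ln[ε/(3.7D) + √(3.17ν²L/(gD³h_f))]
√(gD⁵h_f/L) = √(9.81·0.145⁵·113/1540) = 0.006793
ε/(3.7D) = 8.76×10^-4; √(3.17ν²L/(gD³h_f)) = 1.66×10^-5
Q = -0.965·0.006793·ln(8.927×10^-4) = 0.04602 m³/s
Check: V = 2.79 m/s, Re = 9.23×10^5, f = 0.02695, h_f = 113 m ≈ 113 m ✓

Q ≈ 46.0 L/s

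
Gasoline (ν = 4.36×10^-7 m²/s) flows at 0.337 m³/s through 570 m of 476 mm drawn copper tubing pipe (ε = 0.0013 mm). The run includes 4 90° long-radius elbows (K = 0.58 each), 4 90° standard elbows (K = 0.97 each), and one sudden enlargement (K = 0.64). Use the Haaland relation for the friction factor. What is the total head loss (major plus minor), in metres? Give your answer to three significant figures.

H_L ≈ 3.52 m

V = 4Q/(πD²) = 1.894 m/s; V²/2g = 0.1828 m
Re = 2.07×10^6, ε/D = 2.73×10^-6 → f = 0.01037 (Haaland)
Major: h_f = f(L/D)·V²/2g = 0.01037·1197·0.1828 = 2.269 m
Minor: ΣK = 6.84; h_m = ΣK·V²/2g = 1.250 m
Total H_L = 2.269 + 1.250 = 3.519 m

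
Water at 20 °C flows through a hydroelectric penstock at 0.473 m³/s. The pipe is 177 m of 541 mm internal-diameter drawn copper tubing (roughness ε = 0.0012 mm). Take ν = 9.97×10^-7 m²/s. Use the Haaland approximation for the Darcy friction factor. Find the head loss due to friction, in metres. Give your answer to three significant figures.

V = 4Q/(πD²) = 4·0.473/(π·0.541²) = 2.058 m/s
Re = VD/ν = 2.058·0.541/9.97×10^-7 = 1.12×10^6 → turbulent
ε/D = 0.0012/541 = 2.22×10^-6
Haaland: f = 0.01141
h_f = f(L/D)V²/(2g) = 0.01141·(177/0.541)·2.058²/(2·9.81) = 0.8058 m

h_f ≈ 0.806 m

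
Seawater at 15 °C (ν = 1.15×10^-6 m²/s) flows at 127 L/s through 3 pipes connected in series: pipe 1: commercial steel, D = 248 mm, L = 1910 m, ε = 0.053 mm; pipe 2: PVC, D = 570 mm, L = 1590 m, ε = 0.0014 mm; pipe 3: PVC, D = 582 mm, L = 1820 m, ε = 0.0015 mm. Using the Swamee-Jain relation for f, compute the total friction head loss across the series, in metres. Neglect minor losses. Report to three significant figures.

H ≈ 43.1 m

Pipe 1: V = 2.629 m/s, Re = 5.67×10^5, ε/D = 2.14×10^-4, f = 0.01548, h_1 = f(L/D)V²/2g = 42.01 m
Pipe 2: V = 0.4977 m/s, Re = 2.47×10^5, ε/D = 2.46×10^-6, f = 0.01494, h_2 = f(L/D)V²/2g = 0.5262 m
Pipe 3: V = 0.4774 m/s, Re = 2.42×10^5, ε/D = 2.58×10^-6, f = 0.01500, h_3 = f(L/D)V²/2g = 0.5449 m
Series → Q common, losses add: H = Σh = 43.08 m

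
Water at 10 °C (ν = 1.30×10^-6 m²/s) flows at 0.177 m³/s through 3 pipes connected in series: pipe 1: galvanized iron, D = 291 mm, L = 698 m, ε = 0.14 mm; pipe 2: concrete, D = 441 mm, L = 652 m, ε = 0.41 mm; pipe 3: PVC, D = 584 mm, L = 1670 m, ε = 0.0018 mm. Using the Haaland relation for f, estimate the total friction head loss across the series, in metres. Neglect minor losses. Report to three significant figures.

H ≈ 17.9 m

Pipe 1: V = 2.661 m/s, Re = 5.96×10^5, ε/D = 4.81×10^-4, f = 0.01733, h_1 = f(L/D)V²/2g = 15.00 m
Pipe 2: V = 1.159 m/s, Re = 3.93×10^5, ε/D = 9.30×10^-4, f = 0.02002, h_2 = f(L/D)V²/2g = 2.026 m
Pipe 3: V = 0.6608 m/s, Re = 2.97×10^5, ε/D = 3.08×10^-6, f = 0.01440, h_3 = f(L/D)V²/2g = 0.9161 m
Series → Q common, losses add: H = Σh = 17.94 m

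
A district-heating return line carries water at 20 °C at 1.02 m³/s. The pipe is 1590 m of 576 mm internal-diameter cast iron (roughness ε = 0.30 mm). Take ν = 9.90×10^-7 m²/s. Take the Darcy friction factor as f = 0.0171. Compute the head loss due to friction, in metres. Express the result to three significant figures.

V = 4Q/(πD²) = 4·1.02/(π·0.576²) = 3.914 m/s
h_f = f(L/D)V²/(2g) = 0.01710·(1590/0.576)·3.914²/(2·9.81) = 36.86 m

h_f ≈ 36.9 m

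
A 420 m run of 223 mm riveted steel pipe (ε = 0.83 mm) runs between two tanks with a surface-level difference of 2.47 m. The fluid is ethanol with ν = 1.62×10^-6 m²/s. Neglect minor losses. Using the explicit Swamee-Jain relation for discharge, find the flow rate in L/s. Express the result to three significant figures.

Q ≈ 37.0 L/s

Swamee-Jain (Type II): Q = -0.965·√(gD⁵h_f/L)·ln[ε/(3.7D) + √(3.17ν²L/(gD³h_f))]
√(gD⁵h_f/L) = √(9.81·0.223⁵·2.47/420) = 0.005641
ε/(3.7D) = 0.00101; √(3.17ν²L/(gD³h_f)) = 1.14×10^-4
Q = -0.965·0.005641·ln(0.001120) = 0.03698 m³/s
Check: V = 0.947 m/s, Re = 1.30×10^5, f = 0.02893, h_f = 2.49 m ≈ 2.47 m ✓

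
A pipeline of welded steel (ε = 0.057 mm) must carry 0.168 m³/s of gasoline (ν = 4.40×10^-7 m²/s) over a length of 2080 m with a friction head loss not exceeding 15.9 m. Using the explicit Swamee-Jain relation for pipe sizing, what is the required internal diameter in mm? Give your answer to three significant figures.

D ≈ 340 mm

Swamee-Jain (Type III): D = 0.66·[ε^1.25·(LQ²/(gh_f))^4.75 + ν·Q^9.4·(L/(gh_f))^5.2]^0.04
LQ²/(gh_f) = 0.3764; L/(gh_f) = 13.34
Term 1 = ε^1.25·(…)^4.75 = 4.78×10^-8; Term 2 = ν·Q^9.4·(…)^5.2 = 1.63×10^-8
D = 0.66·(4.78×10^-8 + 1.63×10^-8)^0.04 = 0.3402 m = 340 mm
Check: V = 1.85 m/s, Re = 1.43×10^6, f = 0.01411, h_f = 15.0 m ≈ 15.9 m ✓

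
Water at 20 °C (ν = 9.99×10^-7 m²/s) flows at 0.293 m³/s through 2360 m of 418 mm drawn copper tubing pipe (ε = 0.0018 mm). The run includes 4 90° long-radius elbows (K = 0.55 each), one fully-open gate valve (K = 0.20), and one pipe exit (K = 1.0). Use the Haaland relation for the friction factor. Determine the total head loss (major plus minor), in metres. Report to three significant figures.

V = 4Q/(πD²) = 2.135 m/s; V²/2g = 0.2324 m
Re = 8.93×10^5, ε/D = 4.31×10^-6 → f = 0.01188 (Haaland)
Major: h_f = f(L/D)·V²/2g = 0.01188·5646·0.2324 = 15.58 m
Minor: ΣK = 3.40; h_m = ΣK·V²/2g = 0.7900 m
Total H_L = 15.58 + 0.7900 = 16.37 m

H_L ≈ 16.4 m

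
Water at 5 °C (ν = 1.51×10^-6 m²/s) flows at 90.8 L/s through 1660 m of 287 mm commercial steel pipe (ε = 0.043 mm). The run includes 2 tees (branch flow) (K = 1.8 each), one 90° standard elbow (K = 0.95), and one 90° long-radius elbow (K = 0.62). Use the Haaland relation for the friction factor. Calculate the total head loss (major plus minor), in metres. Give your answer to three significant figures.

V = 4Q/(πD²) = 1.404 m/s; V²/2g = 0.1004 m
Re = 2.67×10^5, ε/D = 1.50×10^-4 → f = 0.01589 (Haaland)
Major: h_f = f(L/D)·V²/2g = 0.01589·5784·0.1004 = 9.229 m
Minor: ΣK = 5.17; h_m = ΣK·V²/2g = 0.5191 m
Total H_L = 9.229 + 0.5191 = 9.748 m

H_L ≈ 9.75 m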